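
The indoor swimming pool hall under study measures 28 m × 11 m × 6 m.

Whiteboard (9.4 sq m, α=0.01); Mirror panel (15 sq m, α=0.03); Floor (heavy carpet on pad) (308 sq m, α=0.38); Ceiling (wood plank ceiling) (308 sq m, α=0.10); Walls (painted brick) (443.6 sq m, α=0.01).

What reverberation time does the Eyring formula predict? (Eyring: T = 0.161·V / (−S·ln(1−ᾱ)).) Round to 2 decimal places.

Total surface area S = 9.4 + 15 + 308 + 308 + 443.6 = 1084.0 sq m.
Absorption A = 9.4×0.01 + 15×0.03 + 308×0.38 + 308×0.10 + 443.6×0.01 = 152.820 sabins.
Mean coefficient ᾱ = A/S = 0.1410.
Eyring denominator: −S ln(1−ᾱ) = 164.753.
V = 28 × 11 × 6 = 1848 m³.
T = 0.161·V/[−S·ln(1−ᾱ)] = 0.161·1848/164.753 = 1.81 s.

1.81 sec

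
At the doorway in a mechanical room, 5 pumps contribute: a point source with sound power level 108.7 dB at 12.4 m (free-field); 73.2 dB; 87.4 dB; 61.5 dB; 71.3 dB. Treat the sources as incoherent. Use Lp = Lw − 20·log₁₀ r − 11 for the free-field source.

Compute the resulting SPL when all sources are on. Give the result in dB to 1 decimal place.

87.9 dB

Source at 12.4 m: Lp = 108.7 − 20·log₁₀(12.4) − 11 = 75.8 dB.
Sum in the linear (power) domain: Σ 10^(Lᵢ/10) = 10^(75.8/10) + 10^(73.2/10) + 10^(87.4/10) + 10^(61.5/10) + 10^(71.3/10) = 6.234e+08.
L_total = 10·log₁₀(6.234e+08) = 87.9 dB.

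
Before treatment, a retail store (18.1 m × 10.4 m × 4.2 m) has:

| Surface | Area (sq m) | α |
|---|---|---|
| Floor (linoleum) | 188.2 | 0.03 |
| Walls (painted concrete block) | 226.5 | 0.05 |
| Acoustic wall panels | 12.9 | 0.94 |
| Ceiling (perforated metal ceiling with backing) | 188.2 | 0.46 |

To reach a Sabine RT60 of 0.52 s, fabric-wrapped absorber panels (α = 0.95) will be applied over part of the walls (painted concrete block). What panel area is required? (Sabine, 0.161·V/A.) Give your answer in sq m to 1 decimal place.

Total absorption A₁ = 188.2*0.03 + 226.5*0.05 + 12.9*0.94 + 188.2*0.46
  = 5.646 + 11.325 + 12.126 + 86.572 = 115.669 sq m sabins.
Required A₂ = 0.161·790.608/0.52 = 244.784 sabins.
ΔA needed = 244.784 − 115.669 = 129.115 sabins.
Each sq m of panel replacing the walls (painted concrete block) adds (0.95 − 0.05) = 0.90 sabins.
Panel area = 129.115 / 0.90 = 143.5 sq m.

143.5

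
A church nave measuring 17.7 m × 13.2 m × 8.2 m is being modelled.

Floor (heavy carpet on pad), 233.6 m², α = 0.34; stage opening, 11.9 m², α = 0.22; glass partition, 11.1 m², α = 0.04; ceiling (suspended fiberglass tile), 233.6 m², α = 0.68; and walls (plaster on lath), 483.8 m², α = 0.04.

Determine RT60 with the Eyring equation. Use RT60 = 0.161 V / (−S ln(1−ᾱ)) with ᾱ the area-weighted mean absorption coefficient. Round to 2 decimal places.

S = Σ Sᵢ = 974.0 m².
Absorption A = 233.6×0.34 + 11.9×0.22 + 11.1×0.04 + 233.6×0.68 + 483.8×0.04 = 260.686 sabins.
ᾱ = 260.686 / 974.0 = 0.2676.
−S·ln(1−ᾱ) = −974.0 × ln(1 − 0.2676) = 303.331.
V = 17.7 × 13.2 × 8.2 = 1915.848 m³.
RT60 = 0.161 × 1915.848 / 303.331 = 1.02 s.

1.02 s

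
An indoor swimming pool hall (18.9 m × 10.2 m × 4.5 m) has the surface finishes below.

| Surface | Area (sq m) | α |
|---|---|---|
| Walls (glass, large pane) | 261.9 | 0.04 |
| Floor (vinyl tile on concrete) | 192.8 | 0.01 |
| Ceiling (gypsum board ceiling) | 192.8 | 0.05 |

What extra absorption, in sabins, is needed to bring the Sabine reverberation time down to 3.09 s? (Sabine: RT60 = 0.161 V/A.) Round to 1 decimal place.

A₁ = Σ Sᵢαᵢ = 261.9×0.04 + 192.8×0.01 + 192.8×0.05 = 22.044 sabins.
Target A₂ = 0.161·867.51/3.09 = 45.200 sabins (V = 867.51 m³).
ΔA = A₂ − A₁ = 45.200 − 22.044 = 23.2 sabins.

23.2 sabins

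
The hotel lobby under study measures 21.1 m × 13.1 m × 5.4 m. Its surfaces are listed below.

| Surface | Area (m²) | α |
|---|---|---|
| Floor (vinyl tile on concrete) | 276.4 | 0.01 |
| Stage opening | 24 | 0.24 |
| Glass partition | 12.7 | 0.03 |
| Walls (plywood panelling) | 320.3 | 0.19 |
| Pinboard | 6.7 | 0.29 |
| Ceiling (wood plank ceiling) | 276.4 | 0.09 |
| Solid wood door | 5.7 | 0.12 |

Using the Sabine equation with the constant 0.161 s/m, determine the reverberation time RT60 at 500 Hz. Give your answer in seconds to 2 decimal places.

2.47 sec

A = Σ Sᵢαᵢ = 276.4×0.01 + 24×0.24 + 12.7×0.03 + 320.3×0.19 + 6.7×0.29 + 276.4×0.09 + 5.7×0.12 = 97.265 sabins.
Room volume: 1492.614 m³.
T = 0.161 V/A = 0.161·1492.614/97.265 = 2.47 s.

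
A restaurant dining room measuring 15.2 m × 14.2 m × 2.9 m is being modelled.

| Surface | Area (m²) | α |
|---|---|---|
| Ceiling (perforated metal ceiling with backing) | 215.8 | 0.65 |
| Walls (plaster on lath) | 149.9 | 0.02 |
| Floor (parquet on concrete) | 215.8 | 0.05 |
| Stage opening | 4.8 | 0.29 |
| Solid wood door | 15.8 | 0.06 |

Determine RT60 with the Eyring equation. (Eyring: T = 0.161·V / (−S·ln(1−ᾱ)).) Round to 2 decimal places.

Total surface area S = 215.8 + 149.9 + 215.8 + 4.8 + 15.8 = 602.1 m².
Absorption A = 215.8×0.65 + 149.9×0.02 + 215.8×0.05 + 4.8×0.29 + 15.8×0.06 = 156.398 sabins.
Mean coefficient ᾱ = A/S = 0.2598.
Eyring denominator: −S ln(1−ᾱ) = 181.133.
V = 15.2 × 14.2 × 2.9 = 625.936 m³.
RT60 = 0.161 × 625.936 / 181.133 = 0.56 s.

0.56 s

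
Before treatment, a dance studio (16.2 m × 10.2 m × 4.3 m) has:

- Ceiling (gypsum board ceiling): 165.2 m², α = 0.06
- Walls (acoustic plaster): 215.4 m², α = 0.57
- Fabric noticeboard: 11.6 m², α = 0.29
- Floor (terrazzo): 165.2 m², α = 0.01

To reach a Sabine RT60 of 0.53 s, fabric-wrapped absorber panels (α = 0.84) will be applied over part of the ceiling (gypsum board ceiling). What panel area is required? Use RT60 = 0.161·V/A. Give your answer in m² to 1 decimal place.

A₁ = Σ Sᵢαᵢ = 165.2·0.06 + 215.4·0.57 + 11.6·0.29 + 165.2·0.01 = 137.706 sabins.
Required A₂ = 0.161·710.532/0.53 = 215.841 sabins.
ΔA needed = 215.841 − 137.706 = 78.135 sabins.
Each m² of panel replacing the ceiling (gypsum board ceiling) adds (0.84 − 0.06) = 0.78 sabins.
Area = ΔA/Δα = 78.135/0.78 = 100.2 m².

100.2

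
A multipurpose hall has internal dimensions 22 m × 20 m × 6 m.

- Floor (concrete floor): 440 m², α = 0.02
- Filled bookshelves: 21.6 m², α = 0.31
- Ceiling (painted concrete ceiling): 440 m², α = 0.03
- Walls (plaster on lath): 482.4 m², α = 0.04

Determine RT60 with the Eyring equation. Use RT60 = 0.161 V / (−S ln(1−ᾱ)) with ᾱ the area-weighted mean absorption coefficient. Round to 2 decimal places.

S = Σ Sᵢ = 1384.0 m².
Σ(Sᵢαᵢ) = 440×0.02 + 21.6×0.31 + 440×0.03 + 482.4×0.04 = 47.992.
ᾱ = 47.992 / 1384.0 = 0.0347.
−S·ln(1−ᾱ) = −1384.0 × ln(1 − 0.0347) = 48.878.
V = 22 × 20 × 6 = 2640 m³.
RT60 = 0.161 × 2640 / 48.878 = 8.70 s.

8.70 seconds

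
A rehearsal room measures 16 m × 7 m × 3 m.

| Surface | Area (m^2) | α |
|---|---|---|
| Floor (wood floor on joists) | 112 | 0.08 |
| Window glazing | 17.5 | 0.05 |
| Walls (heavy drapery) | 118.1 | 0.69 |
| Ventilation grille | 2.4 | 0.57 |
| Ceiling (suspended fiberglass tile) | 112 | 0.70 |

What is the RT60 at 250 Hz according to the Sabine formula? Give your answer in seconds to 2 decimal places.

0.32 s

Summing Sᵢαᵢ: 8.960 + 0.875 + 81.489 + 1.368 + 78.400 → A = 171.092 sabins.
Volume V = 16 × 7 × 3 = 336 m³.
Sabine: RT60 = 0.161 × 336 / 171.092 = 0.32 s.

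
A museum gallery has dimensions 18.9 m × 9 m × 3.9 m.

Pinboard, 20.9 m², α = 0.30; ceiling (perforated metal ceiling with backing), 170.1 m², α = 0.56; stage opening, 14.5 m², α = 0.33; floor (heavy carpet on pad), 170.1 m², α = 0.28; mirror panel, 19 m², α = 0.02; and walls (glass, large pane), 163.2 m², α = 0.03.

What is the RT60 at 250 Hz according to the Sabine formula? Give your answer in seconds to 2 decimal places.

Total absorption A = 20.9*0.30 + 170.1*0.56 + 14.5*0.33 + 170.1*0.28 + 19*0.02 + 163.2*0.03
  = 6.270 + 95.256 + 4.785 + 47.628 + 0.380 + 4.896 = 159.215 m² sabins.
Volume V = 18.9 × 9 × 3.9 = 663.39 m³.
T = 0.161 V/A = 0.161·663.39/159.215 = 0.67 s.

0.67 seconds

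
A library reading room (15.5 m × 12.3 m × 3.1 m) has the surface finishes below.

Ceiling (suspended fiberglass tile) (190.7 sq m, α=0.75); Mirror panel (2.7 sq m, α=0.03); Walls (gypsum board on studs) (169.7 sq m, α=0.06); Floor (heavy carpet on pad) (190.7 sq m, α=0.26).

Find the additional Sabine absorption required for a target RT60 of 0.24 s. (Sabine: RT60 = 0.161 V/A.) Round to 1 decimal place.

Total absorption A₁ = 190.7·0.75 + 2.7·0.03 + 169.7·0.06 + 190.7·0.26
  = 143.025 + 0.081 + 10.182 + 49.582 = 202.870 sq m sabins.
For T = 0.24 s, need A₂ = 0.161·V/T = 0.161·591.015/0.24 = 396.473 sabins.
Additional absorption ΔA = 396.473 − 202.870 = 193.6 sabins.

193.6 sabins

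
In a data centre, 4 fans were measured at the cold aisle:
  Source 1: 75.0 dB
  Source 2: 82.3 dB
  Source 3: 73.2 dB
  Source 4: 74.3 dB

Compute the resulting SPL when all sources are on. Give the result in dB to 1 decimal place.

84.0 dB

Sum in the linear (power) domain: Σ 10^(Lᵢ/10) = 10^(75.0/10) + 10^(82.3/10) + 10^(73.2/10) + 10^(74.3/10) = 2.493e+08.
Back to dB: 10·log₁₀ Σ = 84.0 dB.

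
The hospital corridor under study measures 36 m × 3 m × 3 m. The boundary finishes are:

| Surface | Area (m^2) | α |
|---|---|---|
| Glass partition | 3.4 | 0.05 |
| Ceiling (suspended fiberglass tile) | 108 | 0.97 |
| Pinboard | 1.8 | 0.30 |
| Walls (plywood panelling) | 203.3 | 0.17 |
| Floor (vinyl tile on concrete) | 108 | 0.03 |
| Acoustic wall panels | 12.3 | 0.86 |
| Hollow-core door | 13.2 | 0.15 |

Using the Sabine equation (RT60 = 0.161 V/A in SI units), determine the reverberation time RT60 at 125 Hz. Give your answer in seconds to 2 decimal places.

0.33 s

Summing Sᵢαᵢ: 0.170 + 104.760 + 0.540 + 34.561 + 3.240 + 10.578 + 1.980 → A = 155.829 sabins.
V = 36·3·3 = 324 m³.
T = 0.161 V/A = 0.161·324/155.829 = 0.33 s.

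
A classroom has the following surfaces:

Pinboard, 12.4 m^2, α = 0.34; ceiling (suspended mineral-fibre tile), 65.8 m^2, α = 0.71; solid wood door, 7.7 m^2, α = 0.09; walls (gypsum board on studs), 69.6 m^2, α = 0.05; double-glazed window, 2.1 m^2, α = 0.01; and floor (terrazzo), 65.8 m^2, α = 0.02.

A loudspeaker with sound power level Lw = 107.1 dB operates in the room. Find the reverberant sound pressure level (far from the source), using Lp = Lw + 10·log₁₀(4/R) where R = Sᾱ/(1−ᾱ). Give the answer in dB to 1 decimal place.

Σ(Sᵢαᵢ) = 12.4·0.34 + 65.8·0.71 + 7.7·0.09 + 69.6·0.05 + 2.1·0.01 + 65.8·0.02 = 56.444; total area S = 223.4 m^2.
ᾱ = 0.2527, so room constant R = A/(1−ᾱ) = 75.531 m^2.
Lp = 107.1 + 10·log₁₀(4/75.531) = 107.1 + (-12.76) = 94.3 dB.

94.3 dB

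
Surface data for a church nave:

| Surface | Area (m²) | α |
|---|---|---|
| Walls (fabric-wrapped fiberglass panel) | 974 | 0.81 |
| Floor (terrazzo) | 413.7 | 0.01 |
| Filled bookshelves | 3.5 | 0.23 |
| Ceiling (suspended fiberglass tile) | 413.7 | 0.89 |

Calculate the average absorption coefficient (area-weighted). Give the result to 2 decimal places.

0.64

S = Σ Sᵢ = 974 + 413.7 + 3.5 + 413.7 = 1804.9 m².
A = 974×0.81 + 413.7×0.01 + 3.5×0.23 + 413.7×0.89 = 1162.075 sabins.
ᾱ = A/S = 0.64.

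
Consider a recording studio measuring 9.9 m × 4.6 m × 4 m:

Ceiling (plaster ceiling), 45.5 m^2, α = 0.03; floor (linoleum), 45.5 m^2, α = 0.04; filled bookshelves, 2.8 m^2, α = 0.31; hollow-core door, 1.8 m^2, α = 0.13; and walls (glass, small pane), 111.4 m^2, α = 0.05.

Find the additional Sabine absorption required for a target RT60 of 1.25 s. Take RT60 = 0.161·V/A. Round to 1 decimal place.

Total absorption A₁ = 45.5*0.03 + 45.5*0.04 + 2.8*0.31 + 1.8*0.13 + 111.4*0.05
  = 1.365 + 1.820 + 0.868 + 0.234 + 5.570 = 9.857 m^2 sabins.
Target A₂ = 0.161·182.16/1.25 = 23.462 sabins (V = 182.16 m³).
Additional absorption ΔA = 23.462 − 9.857 = 13.6 sabins.

13.6 sabins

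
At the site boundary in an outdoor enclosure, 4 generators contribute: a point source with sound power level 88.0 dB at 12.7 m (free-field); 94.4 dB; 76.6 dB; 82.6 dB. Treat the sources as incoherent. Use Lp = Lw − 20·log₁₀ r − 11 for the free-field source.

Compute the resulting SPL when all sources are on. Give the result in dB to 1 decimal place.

Source at 12.7 m: Lp = 88.0 − 20·log₁₀(12.7) − 11 = 54.9 dB.
Σ 10^(Lᵢ/10) = 2.982e+09.
L_total = 10·log₁₀(2.982e+09) = 94.7 dB.

94.7 dB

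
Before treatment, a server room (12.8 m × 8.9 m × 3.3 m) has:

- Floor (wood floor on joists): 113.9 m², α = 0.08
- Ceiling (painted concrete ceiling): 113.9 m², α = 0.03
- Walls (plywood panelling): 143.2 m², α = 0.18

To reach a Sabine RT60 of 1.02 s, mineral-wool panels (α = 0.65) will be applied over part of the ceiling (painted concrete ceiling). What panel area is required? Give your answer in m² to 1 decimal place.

Total absorption A₁ = 113.9*0.08 + 113.9*0.03 + 143.2*0.18
  = 9.112 + 3.417 + 25.776 = 38.305 m² sabins.
V = 375.936 m³. Target absorption A₂ = 0.161 × 375.936 / 1.02 = 59.339 sabins.
Absorption to add: 59.339 − 38.305 = 21.034 sabins.
Each m² of panel replacing the ceiling (painted concrete ceiling) adds (0.65 − 0.03) = 0.62 sabins.
Panel area = 21.034 / 0.62 = 33.9 m².

33.9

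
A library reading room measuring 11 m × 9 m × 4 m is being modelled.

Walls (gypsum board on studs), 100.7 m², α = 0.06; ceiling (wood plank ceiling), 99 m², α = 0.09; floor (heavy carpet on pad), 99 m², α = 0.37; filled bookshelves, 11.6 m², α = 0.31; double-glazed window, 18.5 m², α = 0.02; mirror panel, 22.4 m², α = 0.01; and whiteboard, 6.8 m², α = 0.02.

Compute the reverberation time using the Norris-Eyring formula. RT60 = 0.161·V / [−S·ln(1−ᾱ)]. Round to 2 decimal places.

S = Σ Sᵢ = 358.0 m².
Absorption A = 100.7·0.06 + 99·0.09 + 99·0.37 + 11.6·0.31 + 18.5·0.02 + 22.4·0.01 + 6.8·0.02 = 55.908 sabins.
Mean coefficient ᾱ = A/S = 0.1562.
Eyring denominator: −S ln(1−ᾱ) = 60.803.
V = 11 × 9 × 4 = 396 m³.
RT60 = 0.161 × 396 / 60.803 = 1.05 s.

1.05 sec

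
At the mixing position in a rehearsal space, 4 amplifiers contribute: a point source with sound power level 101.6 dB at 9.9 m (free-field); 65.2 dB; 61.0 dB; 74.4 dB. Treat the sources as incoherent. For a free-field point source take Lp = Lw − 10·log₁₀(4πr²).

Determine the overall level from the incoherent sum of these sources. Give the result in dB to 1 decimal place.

Source at 9.9 m: Lp = 101.6 − 10·log₁₀(4π·9.9²) = 101.6 − 10·log₁₀(1231.630) = 70.7 dB.
Σ 10^(Lᵢ/10) = 4.386e+07.
Combined level = 10 log₁₀(4.386e+07) = 76.4 dB.

76.4 dB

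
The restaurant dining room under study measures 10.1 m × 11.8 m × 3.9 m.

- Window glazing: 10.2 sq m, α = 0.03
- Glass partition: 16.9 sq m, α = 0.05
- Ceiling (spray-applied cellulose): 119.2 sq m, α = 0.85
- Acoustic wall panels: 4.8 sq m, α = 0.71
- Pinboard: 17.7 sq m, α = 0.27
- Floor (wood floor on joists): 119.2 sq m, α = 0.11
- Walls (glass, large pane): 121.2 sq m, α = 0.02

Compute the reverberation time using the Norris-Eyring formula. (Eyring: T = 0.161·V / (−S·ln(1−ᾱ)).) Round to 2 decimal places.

0.50 s

S = Σ Sᵢ = 409.2 sq m.
Absorption A = 10.2×0.03 + 16.9×0.05 + 119.2×0.85 + 4.8×0.71 + 17.7×0.27 + 119.2×0.11 + 121.2×0.02 = 126.194 sabins.
ᾱ = 126.194 / 409.2 = 0.3084.
Eyring denominator: −S ln(1−ᾱ) = 150.891.
V = 10.1 × 11.8 × 3.9 = 464.802 m³.
RT60 = 0.161 × 464.802 / 150.891 = 0.50 s.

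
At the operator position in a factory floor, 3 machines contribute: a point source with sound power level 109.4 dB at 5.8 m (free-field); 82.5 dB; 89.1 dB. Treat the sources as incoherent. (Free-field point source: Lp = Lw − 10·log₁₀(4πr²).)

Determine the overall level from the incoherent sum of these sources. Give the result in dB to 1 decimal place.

Source at 5.8 m: Lp = 109.4 − 10·log₁₀(4π·5.8²) = 109.4 − 10·log₁₀(422.733) = 83.1 dB.
Sum in the linear (power) domain: Σ 10^(Lᵢ/10) = 10^(83.1/10) + 10^(82.5/10) + 10^(89.1/10) = 1.195e+09.
L_total = 10·log₁₀(1.195e+09) = 90.8 dB.

90.8 dB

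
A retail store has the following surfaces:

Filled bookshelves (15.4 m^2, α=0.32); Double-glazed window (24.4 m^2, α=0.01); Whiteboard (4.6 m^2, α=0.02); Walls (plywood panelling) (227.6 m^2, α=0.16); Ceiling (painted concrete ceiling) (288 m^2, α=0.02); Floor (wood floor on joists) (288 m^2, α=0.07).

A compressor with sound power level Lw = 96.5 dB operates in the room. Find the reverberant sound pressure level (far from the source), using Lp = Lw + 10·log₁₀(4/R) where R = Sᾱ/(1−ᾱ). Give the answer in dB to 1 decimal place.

83.9 dB

A = 67.600 sabins; S = 848.0 m^2.
ᾱ = 0.0797, so room constant R = A/(1−ᾱ) = 73.454 m^2.
Lp = Lw + 10 log₁₀(4/R) = 96.5 -12.64 = 83.9 dB.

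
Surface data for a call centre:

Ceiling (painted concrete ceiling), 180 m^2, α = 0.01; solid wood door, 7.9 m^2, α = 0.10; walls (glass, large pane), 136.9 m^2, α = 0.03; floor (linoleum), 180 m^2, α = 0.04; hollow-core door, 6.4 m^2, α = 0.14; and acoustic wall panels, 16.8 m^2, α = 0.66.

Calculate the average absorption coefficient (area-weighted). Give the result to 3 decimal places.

Total surface area S = 528.0 m^2.
A = 180*0.01 + 7.9*0.10 + 136.9*0.03 + 180*0.04 + 6.4*0.14 + 16.8*0.66 = 25.881 sabins.
ᾱ = A/S = 0.049.

0.049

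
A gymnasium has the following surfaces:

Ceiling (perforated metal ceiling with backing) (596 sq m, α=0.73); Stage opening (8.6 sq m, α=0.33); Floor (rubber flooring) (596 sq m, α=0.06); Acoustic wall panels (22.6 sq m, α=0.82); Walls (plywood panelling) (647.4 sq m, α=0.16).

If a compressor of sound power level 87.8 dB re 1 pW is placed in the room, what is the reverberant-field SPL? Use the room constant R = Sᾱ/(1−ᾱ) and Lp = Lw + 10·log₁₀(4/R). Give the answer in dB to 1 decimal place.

A = 595.794 sabins; S = 1870.6 sq m.
ᾱ = 595.794/1870.6 = 0.3185; R = Sᾱ/(1−ᾱ) = 595.794/(1−0.3185) = 874.239 sq m.
Lp = Lw + 10 log₁₀(4/R) = 87.8 -23.40 = 64.4 dB.

64.4 dB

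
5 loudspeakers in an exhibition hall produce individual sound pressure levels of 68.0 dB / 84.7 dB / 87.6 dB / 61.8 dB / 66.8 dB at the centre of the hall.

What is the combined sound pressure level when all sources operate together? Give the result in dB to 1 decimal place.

Sum in the linear (power) domain: Σ 10^(Lᵢ/10) = 10^(68.0/10) + 10^(84.7/10) + 10^(87.6/10) + 10^(61.8/10) + 10^(66.8/10) = 8.832e+08.
Back to dB: 10·log₁₀ Σ = 89.5 dB.

89.5 dB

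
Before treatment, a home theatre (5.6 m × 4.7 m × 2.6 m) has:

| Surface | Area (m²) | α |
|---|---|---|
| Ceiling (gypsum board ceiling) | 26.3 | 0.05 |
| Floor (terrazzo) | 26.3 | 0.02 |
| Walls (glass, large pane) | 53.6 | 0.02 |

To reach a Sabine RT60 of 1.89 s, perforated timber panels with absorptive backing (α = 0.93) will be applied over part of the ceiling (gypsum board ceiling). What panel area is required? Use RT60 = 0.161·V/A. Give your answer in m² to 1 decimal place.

Equivalent absorption area: A₁ = 26.3×0.05 + 26.3×0.02 + 53.6×0.02 = 2.913 m².
Required A₂ = 0.161·68.432/1.89 = 5.829 sabins.
Absorption to add: 5.829 − 2.913 = 2.916 sabins.
Net gain per m²: Δα = 0.93 − 0.05 = 0.88.
Area = ΔA/Δα = 2.916/0.88 = 3.3 m².

3.3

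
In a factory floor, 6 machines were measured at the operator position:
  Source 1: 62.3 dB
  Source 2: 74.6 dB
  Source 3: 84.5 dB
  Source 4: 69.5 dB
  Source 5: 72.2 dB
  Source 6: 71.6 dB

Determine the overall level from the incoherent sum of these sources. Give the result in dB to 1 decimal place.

Sum in the linear (power) domain: Σ 10^(Lᵢ/10) = 10^(62.3/10) + 10^(74.6/10) + 10^(84.5/10) + 10^(69.5/10) + 10^(72.2/10) + 10^(71.6/10) = 3.523e+08.
Back to dB: 10·log₁₀ Σ = 85.5 dB.

85.5 dB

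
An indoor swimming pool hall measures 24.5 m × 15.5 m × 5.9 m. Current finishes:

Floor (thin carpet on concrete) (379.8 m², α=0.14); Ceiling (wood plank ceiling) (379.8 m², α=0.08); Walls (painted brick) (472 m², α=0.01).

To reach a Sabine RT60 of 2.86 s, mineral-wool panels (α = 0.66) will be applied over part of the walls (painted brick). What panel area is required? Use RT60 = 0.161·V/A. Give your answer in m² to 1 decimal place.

58.2

Equivalent absorption area: A₁ = 379.8·0.14 + 379.8·0.08 + 472·0.01 = 88.276 m².
Required A₂ = 0.161·2240.525/2.86 = 126.127 sabins.
ΔA needed = 126.127 − 88.276 = 37.851 sabins.
Net gain per m²: Δα = 0.66 − 0.01 = 0.65.
Area = ΔA/Δα = 37.851/0.65 = 58.2 m².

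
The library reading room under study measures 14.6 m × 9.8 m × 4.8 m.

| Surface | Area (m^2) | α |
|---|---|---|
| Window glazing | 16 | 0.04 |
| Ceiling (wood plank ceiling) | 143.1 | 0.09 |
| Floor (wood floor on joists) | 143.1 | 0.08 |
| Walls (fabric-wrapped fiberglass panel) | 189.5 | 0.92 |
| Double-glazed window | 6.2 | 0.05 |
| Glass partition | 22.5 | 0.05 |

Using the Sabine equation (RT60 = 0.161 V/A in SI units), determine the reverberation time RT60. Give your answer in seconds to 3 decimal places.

0.551 seconds

Equivalent absorption area: A = 16×0.04 + 143.1×0.09 + 143.1×0.08 + 189.5×0.92 + 6.2×0.05 + 22.5×0.05 = 200.742 m^2.
Room volume: 686.784 m³.
RT60 = 0.161 · V / A = 0.161 × 686.784 / 200.742 = 0.551 s.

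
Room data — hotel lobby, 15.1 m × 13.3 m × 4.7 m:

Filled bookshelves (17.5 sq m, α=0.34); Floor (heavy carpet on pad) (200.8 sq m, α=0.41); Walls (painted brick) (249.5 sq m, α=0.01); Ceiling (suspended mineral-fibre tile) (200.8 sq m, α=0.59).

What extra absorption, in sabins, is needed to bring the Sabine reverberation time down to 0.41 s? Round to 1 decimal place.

A₁ = Σ Sᵢαᵢ = 17.5·0.34 + 200.8·0.41 + 249.5·0.01 + 200.8·0.59 = 209.245 sabins.
For T = 0.41 s, need A₂ = 0.161·V/T = 0.161·943.901/0.41 = 370.654 sabins.
ΔA = A₂ − A₁ = 370.654 − 209.245 = 161.4 sabins.

161.4 sabins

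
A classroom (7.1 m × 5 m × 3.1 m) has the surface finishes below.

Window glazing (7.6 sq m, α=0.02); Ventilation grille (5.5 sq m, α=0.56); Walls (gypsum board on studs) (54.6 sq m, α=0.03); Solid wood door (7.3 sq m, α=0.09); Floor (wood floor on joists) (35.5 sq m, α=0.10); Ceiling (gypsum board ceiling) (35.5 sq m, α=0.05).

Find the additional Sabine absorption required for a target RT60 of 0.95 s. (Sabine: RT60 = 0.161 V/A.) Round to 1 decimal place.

7.8 sabins

A₁ = Σ Sᵢαᵢ = 7.6·0.02 + 5.5·0.56 + 54.6·0.03 + 7.3·0.09 + 35.5·0.10 + 35.5·0.05 = 10.852 sabins.
Target A₂ = 0.161·110.05/0.95 = 18.651 sabins (V = 110.05 m³).
ΔA = A₂ − A₁ = 18.651 − 10.852 = 7.8 sabins.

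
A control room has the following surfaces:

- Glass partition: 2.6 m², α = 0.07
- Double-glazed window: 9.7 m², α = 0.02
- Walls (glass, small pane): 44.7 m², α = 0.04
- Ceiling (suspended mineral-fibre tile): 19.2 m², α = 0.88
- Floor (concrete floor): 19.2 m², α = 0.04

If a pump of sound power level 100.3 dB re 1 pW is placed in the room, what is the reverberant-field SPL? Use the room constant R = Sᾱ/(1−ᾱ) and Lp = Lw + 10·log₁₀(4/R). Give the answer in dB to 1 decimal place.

92.3 dB

A = 19.828 sabins; S = 95.4 m².
ᾱ = 0.2078, so room constant R = A/(1−ᾱ) = 25.029 m².
Lp = 100.3 + 10·log₁₀(4/25.029) = 100.3 + (-7.96) = 92.3 dB.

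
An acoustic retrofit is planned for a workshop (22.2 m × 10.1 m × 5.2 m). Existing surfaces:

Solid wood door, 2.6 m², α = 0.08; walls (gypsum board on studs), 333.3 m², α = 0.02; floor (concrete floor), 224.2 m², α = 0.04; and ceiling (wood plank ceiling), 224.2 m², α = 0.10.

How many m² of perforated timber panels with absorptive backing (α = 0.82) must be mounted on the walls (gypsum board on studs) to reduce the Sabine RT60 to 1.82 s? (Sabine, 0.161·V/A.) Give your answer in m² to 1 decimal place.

Total absorption A₁ = 2.6*0.08 + 333.3*0.02 + 224.2*0.04 + 224.2*0.10
  = 0.208 + 6.666 + 8.968 + 22.420 = 38.262 m² sabins.
V = 1165.944 m³. Target absorption A₂ = 0.161 × 1165.944 / 1.82 = 103.141 sabins.
Absorption to add: 103.141 − 38.262 = 64.879 sabins.
Each m² of panel replacing the walls (gypsum board on studs) adds (0.82 − 0.02) = 0.80 sabins.
Panel area = 64.879 / 0.80 = 81.1 m².

81.1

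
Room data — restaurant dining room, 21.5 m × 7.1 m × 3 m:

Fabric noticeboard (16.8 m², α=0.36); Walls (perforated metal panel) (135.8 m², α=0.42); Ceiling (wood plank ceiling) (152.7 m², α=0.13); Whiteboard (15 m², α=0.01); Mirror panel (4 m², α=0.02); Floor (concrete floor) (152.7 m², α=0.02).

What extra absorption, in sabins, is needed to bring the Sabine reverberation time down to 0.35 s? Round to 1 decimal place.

Equivalent absorption area: A₁ = 16.8·0.36 + 135.8·0.42 + 152.7·0.13 + 15·0.01 + 4·0.02 + 152.7·0.02 = 86.219 m².
Target A₂ = 0.161·457.95/0.35 = 210.657 sabins (V = 457.95 m³).
Shortfall: 210.657 − 86.219 = 124.4 sabins.

124.4 sabins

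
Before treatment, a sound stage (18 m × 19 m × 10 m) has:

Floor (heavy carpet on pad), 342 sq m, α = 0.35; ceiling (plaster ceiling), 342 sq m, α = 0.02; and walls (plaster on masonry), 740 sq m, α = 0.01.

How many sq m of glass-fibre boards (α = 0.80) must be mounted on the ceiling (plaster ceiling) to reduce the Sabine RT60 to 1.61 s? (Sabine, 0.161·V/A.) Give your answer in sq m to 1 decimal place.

Summing Sᵢαᵢ: 119.700 + 6.840 + 7.400 → A₁ = 133.940 sabins.
V = 3420 m³. Target absorption A₂ = 0.161 × 3420 / 1.61 = 342.000 sabins.
Absorption to add: 342.000 − 133.940 = 208.060 sabins.
Each sq m of panel replacing the ceiling (plaster ceiling) adds (0.80 − 0.02) = 0.78 sabins.
Panel area = 208.060 / 0.78 = 266.7 sq m.

266.7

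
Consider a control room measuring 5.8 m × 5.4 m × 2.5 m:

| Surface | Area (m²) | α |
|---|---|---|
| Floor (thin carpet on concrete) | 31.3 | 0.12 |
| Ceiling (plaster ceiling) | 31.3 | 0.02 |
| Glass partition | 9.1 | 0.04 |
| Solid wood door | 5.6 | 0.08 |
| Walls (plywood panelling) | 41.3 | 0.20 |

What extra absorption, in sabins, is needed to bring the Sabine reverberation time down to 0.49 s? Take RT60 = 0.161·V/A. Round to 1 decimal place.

12.3 sabins

Total absorption A₁ = 31.3×0.12 + 31.3×0.02 + 9.1×0.04 + 5.6×0.08 + 41.3×0.20
  = 3.756 + 0.626 + 0.364 + 0.448 + 8.260 = 13.454 m² sabins.
V = 78.3 m³. Required absorption A₂ = 0.161 × 78.3 / 0.49 = 25.727 sabins.
ΔA = A₂ − A₁ = 25.727 − 13.454 = 12.3 sabins.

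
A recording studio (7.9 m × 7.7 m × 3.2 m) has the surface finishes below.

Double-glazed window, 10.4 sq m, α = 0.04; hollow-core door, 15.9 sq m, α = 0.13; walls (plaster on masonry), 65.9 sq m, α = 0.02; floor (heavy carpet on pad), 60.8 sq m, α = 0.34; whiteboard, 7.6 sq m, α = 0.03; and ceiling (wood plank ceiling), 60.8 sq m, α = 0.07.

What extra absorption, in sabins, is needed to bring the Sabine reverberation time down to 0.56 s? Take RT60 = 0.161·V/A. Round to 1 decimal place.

A₁ = Σ Sᵢαᵢ = 10.4*0.04 + 15.9*0.13 + 65.9*0.02 + 60.8*0.34 + 7.6*0.03 + 60.8*0.07 = 28.957 sabins.
Target A₂ = 0.161·194.656/0.56 = 55.964 sabins (V = 194.656 m³).
Shortfall: 55.964 − 28.957 = 27.0 sabins.

27.0 sabins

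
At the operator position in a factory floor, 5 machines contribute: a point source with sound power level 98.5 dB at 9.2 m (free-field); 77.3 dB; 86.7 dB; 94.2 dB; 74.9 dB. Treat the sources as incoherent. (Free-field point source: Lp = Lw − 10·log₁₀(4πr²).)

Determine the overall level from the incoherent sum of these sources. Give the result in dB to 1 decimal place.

Source at 9.2 m: Lp = 98.5 − 10·log₁₀(4π·9.2²) = 98.5 − 10·log₁₀(1063.618) = 68.2 dB.
Σ 10^(Lᵢ/10) = 3.189e+09.
Combined level = 10 log₁₀(3.189e+09) = 95.0 dB.

95.0 dB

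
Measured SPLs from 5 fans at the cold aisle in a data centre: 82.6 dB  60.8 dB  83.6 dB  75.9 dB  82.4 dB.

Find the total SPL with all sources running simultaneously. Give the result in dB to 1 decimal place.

88.0 dB

Converting to relative power and adding: 10^(82.6/10) + 10^(60.8/10) + 10^(83.6/10) + 10^(75.9/10) + 10^(82.4/10) = 6.249e+08.
Back to dB: 10·log₁₀ Σ = 88.0 dB.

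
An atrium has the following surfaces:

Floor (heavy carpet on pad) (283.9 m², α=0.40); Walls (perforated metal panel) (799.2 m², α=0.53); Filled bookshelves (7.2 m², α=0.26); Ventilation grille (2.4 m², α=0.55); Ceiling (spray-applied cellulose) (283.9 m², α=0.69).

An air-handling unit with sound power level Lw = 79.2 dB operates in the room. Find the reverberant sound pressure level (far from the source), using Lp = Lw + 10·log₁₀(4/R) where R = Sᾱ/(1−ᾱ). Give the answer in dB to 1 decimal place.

53.2 dB

Σ(Sᵢαᵢ) = 283.9·0.40 + 799.2·0.53 + 7.2·0.26 + 2.4·0.55 + 283.9·0.69 = 736.219; total area S = 1376.6 m².
ᾱ = 0.5348, so room constant R = A/(1−ᾱ) = 1582.586 m².
Lp = Lw + 10 log₁₀(4/R) = 79.2 -25.97 = 53.2 dB.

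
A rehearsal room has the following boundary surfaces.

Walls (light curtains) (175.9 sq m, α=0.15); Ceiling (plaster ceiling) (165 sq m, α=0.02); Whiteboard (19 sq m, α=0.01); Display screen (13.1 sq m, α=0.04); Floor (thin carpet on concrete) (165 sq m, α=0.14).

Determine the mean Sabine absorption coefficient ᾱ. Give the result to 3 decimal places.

S = Σ Sᵢ = 175.9 + 165 + 19 + 13.1 + 165 = 538.0 sq m.
Weighted sum Σ Sα = 53.499.
ᾱ = 53.499 / 538.0 = 0.099.

0.099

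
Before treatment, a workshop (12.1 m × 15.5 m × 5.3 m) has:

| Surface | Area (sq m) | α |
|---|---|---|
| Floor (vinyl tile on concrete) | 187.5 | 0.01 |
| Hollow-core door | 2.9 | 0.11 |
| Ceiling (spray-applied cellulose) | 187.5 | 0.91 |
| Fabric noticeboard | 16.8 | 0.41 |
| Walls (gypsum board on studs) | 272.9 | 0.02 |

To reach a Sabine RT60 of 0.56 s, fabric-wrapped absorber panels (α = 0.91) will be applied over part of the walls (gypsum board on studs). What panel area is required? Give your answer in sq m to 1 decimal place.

Total absorption A₁ = 187.5*0.01 + 2.9*0.11 + 187.5*0.91 + 16.8*0.41 + 272.9*0.02
  = 1.875 + 0.319 + 170.625 + 6.888 + 5.458 = 185.165 sq m sabins.
Required A₂ = 0.161·994.015/0.56 = 285.779 sabins.
Absorption to add: 285.779 − 185.165 = 100.614 sabins.
Each sq m of panel replacing the walls (gypsum board on studs) adds (0.91 − 0.02) = 0.89 sabins.
Panel area = 100.614 / 0.89 = 113.0 sq m.

113.0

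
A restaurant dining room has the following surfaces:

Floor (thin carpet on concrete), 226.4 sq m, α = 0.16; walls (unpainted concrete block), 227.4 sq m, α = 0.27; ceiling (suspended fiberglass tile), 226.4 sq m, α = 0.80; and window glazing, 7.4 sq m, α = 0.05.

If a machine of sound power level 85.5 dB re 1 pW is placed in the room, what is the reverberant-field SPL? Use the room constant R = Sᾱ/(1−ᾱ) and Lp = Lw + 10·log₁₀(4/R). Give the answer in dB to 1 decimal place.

64.8 dB

Σ(Sᵢαᵢ) = 226.4·0.16 + 227.4·0.27 + 226.4·0.80 + 7.4·0.05 = 279.112; total area S = 687.6 sq m.
ᾱ = 279.112/687.6 = 0.4059; R = Sᾱ/(1−ᾱ) = 279.112/(1−0.4059) = 469.806 sq m.
Lp = Lw + 10 log₁₀(4/R) = 85.5 -20.70 = 64.8 dB.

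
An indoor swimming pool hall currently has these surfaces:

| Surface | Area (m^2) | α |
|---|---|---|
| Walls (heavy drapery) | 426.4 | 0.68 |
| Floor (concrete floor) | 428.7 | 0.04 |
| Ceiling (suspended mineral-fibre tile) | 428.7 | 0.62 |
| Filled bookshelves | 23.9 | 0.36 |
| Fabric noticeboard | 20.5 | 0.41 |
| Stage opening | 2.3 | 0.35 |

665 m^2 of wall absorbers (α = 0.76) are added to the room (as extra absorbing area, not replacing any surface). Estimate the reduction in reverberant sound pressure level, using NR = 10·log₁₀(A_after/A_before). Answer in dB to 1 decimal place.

Summing Sᵢαᵢ: 289.952 + 17.148 + 265.794 + 8.604 + 8.405 + 0.805 → A_before = 590.708 sabins.
Treatment contributes 665·0.76 = 505.400 sabins.
New total A_after = 1096.108 sabins.
NR = 10·log₁₀(1096.108/590.708) = 2.7 dB.

2.7 dB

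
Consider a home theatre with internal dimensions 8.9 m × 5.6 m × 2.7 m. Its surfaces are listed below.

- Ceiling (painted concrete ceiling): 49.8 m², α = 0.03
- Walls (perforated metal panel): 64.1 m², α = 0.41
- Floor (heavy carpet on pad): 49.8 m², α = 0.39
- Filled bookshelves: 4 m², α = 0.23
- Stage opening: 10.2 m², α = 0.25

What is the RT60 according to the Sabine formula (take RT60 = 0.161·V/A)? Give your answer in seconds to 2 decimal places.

0.43 sec

Summing Sᵢαᵢ: 1.494 + 26.281 + 19.422 + 0.920 + 2.550 → A = 50.667 sabins.
Room volume: 134.568 m³.
RT60 = 0.161 · V / A = 0.161 × 134.568 / 50.667 = 0.43 s.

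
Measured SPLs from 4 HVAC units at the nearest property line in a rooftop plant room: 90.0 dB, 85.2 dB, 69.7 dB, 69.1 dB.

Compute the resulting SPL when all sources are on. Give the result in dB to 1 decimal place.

Σ 10^(Lᵢ/10) = 1.349e+09.
L_total = 10·log₁₀(1.349e+09) = 91.3 dB.

91.3 dB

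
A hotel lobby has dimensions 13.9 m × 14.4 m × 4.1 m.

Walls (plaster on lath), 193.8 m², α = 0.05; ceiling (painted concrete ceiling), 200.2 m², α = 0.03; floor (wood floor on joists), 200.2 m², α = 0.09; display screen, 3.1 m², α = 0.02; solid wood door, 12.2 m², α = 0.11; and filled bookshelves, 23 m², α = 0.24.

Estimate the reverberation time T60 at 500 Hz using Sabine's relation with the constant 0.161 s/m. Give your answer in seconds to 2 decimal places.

3.25 sec

Summing Sᵢαᵢ: 9.690 + 6.006 + 18.018 + 0.062 + 1.342 + 5.520 → A = 40.638 sabins.
Room volume: 820.656 m³.
Sabine: RT60 = 0.161 × 820.656 / 40.638 = 3.25 s.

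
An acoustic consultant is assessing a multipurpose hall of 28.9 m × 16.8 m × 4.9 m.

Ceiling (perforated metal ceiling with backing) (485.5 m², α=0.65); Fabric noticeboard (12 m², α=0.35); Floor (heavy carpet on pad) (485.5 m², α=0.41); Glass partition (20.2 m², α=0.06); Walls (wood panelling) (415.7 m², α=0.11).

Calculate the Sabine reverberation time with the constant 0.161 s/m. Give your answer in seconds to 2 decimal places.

0.68 seconds

A = Σ Sᵢαᵢ = 485.5×0.65 + 12×0.35 + 485.5×0.41 + 20.2×0.06 + 415.7×0.11 = 565.769 sabins.
Room volume: 2379.048 m³.
T = 0.161 V/A = 0.161·2379.048/565.769 = 0.68 s.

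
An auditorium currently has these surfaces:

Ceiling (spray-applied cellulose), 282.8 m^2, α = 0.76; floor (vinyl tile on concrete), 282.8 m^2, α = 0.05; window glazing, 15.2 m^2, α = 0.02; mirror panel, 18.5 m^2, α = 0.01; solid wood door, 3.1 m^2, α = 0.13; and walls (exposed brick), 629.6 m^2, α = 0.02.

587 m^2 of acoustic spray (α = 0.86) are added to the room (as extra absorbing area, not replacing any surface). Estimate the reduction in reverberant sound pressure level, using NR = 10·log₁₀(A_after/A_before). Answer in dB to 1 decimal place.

Equivalent absorption area: A_before = 282.8×0.76 + 282.8×0.05 + 15.2×0.02 + 18.5×0.01 + 3.1×0.13 + 629.6×0.02 = 242.552 m^2.
Treatment contributes 587·0.86 = 504.820 sabins.
A_after = 242.552 + 504.820 = 747.372 sabins.
Reduction = 10 log₁₀(A_after/A_before) = 10 log₁₀(3.0813) = 4.9 dB.

4.9 dB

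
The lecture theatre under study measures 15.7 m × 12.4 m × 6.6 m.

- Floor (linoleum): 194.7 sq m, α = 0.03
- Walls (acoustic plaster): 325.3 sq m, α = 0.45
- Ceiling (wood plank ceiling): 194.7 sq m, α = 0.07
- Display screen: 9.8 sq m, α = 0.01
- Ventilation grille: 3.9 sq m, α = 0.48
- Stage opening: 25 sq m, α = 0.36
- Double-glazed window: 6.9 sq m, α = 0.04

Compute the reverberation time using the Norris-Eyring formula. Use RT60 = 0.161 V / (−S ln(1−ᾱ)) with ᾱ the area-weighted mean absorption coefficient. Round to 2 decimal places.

Total surface area S = 194.7 + 325.3 + 194.7 + 9.8 + 3.9 + 25 + 6.9 = 760.3 sq m.
Σ(Sᵢαᵢ) = 194.7×0.03 + 325.3×0.45 + 194.7×0.07 + 9.8×0.01 + 3.9×0.48 + 25×0.36 + 6.9×0.04 = 177.101.
Mean coefficient ᾱ = A/S = 0.2329.
Eyring denominator: −S ln(1−ᾱ) = 201.585.
V = 15.7 × 12.4 × 6.6 = 1284.888 m³.
RT60 = 0.161 × 1284.888 / 201.585 = 1.03 s.

1.03 seconds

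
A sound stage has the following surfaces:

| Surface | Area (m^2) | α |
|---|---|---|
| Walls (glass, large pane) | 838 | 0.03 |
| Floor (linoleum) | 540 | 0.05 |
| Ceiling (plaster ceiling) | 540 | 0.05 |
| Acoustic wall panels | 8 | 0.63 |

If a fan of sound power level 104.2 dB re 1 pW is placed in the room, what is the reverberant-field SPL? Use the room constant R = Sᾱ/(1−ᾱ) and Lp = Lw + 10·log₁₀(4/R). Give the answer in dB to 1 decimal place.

90.8 dB

Σ(Sᵢαᵢ) = 838×0.03 + 540×0.05 + 540×0.05 + 8×0.63 = 84.180; total area S = 1926.0 m^2.
ᾱ = 84.180/1926.0 = 0.0437; R = Sᾱ/(1−ᾱ) = 84.180/(1−0.0437) = 88.027 m^2.
Lp = 104.2 + 10·log₁₀(4/88.027) = 104.2 + (-13.43) = 90.8 dB.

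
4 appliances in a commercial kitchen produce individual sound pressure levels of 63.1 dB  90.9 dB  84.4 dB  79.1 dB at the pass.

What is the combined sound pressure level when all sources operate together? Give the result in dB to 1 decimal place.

Sum in the linear (power) domain: Σ 10^(Lᵢ/10) = 10^(63.1/10) + 10^(90.9/10) + 10^(84.4/10) + 10^(79.1/10) = 1.589e+09.
Back to dB: 10·log₁₀ Σ = 92.0 dB.

92.0 dB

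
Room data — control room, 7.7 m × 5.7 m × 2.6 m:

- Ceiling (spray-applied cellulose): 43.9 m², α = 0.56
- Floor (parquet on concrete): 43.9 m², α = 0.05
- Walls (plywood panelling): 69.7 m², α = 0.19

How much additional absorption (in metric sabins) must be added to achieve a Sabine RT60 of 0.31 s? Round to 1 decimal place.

19.2 sabins

Equivalent absorption area: A₁ = 43.9×0.56 + 43.9×0.05 + 69.7×0.19 = 40.022 m².
V = 114.114 m³. Required absorption A₂ = 0.161 × 114.114 / 0.31 = 59.266 sabins.
Additional absorption ΔA = 59.266 − 40.022 = 19.2 sabins.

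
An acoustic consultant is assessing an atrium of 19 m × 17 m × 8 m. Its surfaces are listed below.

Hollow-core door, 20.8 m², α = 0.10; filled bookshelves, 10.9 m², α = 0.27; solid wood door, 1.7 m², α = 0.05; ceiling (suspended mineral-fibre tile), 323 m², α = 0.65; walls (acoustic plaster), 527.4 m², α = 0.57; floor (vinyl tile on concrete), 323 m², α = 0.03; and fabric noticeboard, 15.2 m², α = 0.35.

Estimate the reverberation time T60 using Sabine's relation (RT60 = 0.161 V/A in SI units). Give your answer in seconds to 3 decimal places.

A = Σ Sᵢαᵢ = 20.8×0.10 + 10.9×0.27 + 1.7×0.05 + 323×0.65 + 527.4×0.57 + 323×0.03 + 15.2×0.35 = 530.686 sabins.
Room volume: 2584 m³.
Sabine: RT60 = 0.161 × 2584 / 530.686 = 0.784 s.

0.784 s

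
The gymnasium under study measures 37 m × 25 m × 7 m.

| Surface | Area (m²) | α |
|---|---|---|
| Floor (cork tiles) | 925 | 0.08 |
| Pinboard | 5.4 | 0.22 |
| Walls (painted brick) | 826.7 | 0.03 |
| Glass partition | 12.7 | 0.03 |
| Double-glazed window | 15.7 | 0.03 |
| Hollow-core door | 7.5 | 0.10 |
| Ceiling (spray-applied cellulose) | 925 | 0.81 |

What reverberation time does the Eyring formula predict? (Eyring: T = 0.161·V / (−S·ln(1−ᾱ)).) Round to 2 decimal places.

1.02 sec

S = Σ Sᵢ = 2718.0 m².
Absorption A = 925·0.08 + 5.4·0.22 + 826.7·0.03 + 12.7·0.03 + 15.7·0.03 + 7.5·0.10 + 925·0.81 = 850.841 sabins.
Mean coefficient ᾱ = A/S = 0.3130.
−S·ln(1−ᾱ) = −2718.0 × ln(1 − 0.3130) = 1020.394.
V = 37 × 25 × 7 = 6475 m³.
RT60 = 0.161 × 6475 / 1020.394 = 1.02 s.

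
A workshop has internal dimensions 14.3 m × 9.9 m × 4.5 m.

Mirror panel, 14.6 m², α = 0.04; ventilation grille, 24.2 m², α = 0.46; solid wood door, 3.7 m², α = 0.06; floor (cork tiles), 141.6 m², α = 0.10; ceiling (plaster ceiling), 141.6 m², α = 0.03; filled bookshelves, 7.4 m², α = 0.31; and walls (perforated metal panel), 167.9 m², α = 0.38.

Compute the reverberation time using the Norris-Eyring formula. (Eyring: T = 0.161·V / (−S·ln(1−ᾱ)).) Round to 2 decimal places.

0.96 sec

S = Σ Sᵢ = 501.0 m².
Absorption A = 14.6·0.04 + 24.2·0.46 + 3.7·0.06 + 141.6·0.10 + 141.6·0.03 + 7.4·0.31 + 167.9·0.38 = 96.442 sabins.
Mean coefficient ᾱ = A/S = 0.1925.
−S·ln(1−ᾱ) = −501.0 × ln(1 − 0.1925) = 107.120.
V = 14.3 × 9.9 × 4.5 = 637.065 m³.
T = 0.161·V/[−S·ln(1−ᾱ)] = 0.161·637.065/107.120 = 0.96 s.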